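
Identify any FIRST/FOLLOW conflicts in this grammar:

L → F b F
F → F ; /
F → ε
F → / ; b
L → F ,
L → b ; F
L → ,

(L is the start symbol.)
Yes. F → F ';' '/' with FOLLOW(F) on { ';' }

A FIRST/FOLLOW conflict occurs when a non-terminal N has a nullable alternative N → β (β ⇒* ε) and another alternative N → α with FIRST(α) ∩ FOLLOW(N) ≠ ∅: on such a lookahead the parser cannot decide between expanding α and letting N vanish via β.

Nullable non-terminals: F.
FIRST sets used below: FIRST(F) = { '/', ';', ε }

F: nullable alternative(s) F → ε; FOLLOW(F) = { $, ',', ';', 'b' }
  F → F ; /: FIRST \ {ε} = { '/', ';' } — overlaps FOLLOW(F) on { ';' }: CONFLICT
  F → ε: FIRST \ {ε} = { } — this is the only nullable alternative, skip
  F → / ; b: FIRST \ {ε} = { '/' } — disjoint from FOLLOW(F)

L has no nullable alternative, so no FIRST/FOLLOW check is needed there.

So the grammar has 1 FIRST/FOLLOW conflict (marked CONFLICT above).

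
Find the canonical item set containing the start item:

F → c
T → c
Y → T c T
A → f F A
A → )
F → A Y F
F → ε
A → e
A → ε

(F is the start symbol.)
{ [A → . )], [A → . e], [A → . f F A], [A → .], [F → . A Y F], [F → . c], [F → .], [F' → . F] }

First, augment the grammar with F' → F
I₀ = CLOSURE({ [F' → . F] }):
  [F' → . F] has the dot before F: add [F → . c], [F → . A Y F], [F → .]
  [F → . A Y F] has the dot before A: add [A → . f F A], [A → . )], [A → . e], [A → .]
No further items can be added.

I₀ = { [A → . )], [A → . e], [A → . f F A], [A → .], [F → . A Y F], [F → . c], [F → .], [F' → . F] }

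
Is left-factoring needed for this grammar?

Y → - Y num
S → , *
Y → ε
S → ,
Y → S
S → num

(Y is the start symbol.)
Left-factoring is needed when two productions for the same non-terminal
share a common prefix on the right-hand side.

Productions for Y:
  Y → - Y num
  Y → ε
  Y → S
Productions for S:
  S → , *
  S → ,
  S → num

Found common prefix ',' in productions for S

Answer: Yes, S has productions with common prefix ','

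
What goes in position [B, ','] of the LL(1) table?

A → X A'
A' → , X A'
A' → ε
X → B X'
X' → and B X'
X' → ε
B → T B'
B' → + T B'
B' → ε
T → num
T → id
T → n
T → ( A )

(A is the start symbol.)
Empty (error entry)

To find M[B, ','], we find productions for B where ',' is in the predict set (PREDICT(N → α) = (FIRST(α) \ {ε}) ∪ (FOLLOW(N) if α ⇒* ε)).

Relevant sets:
  FIRST(T) = { '(', 'id', 'n', 'num' }

B → T B': PREDICT = { '(', 'id', 'n', 'num' }

M[B, ','] is empty (no production applies)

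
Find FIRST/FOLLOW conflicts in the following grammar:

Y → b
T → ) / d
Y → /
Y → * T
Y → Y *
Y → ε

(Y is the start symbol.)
Yes. Y → '*' T with FOLLOW(Y) on { '*' }; Y → Y '*' with FOLLOW(Y) on { '*' }

A FIRST/FOLLOW conflict occurs when a non-terminal N has a nullable alternative N → β (β ⇒* ε) and another alternative N → α with FIRST(α) ∩ FOLLOW(N) ≠ ∅: on such a lookahead the parser cannot decide between expanding α and letting N vanish via β.

Nullable non-terminals: Y.
FIRST sets used below: FIRST(Y) = { '*', '/', 'b', ε }

Y: nullable alternative(s) Y → ε; FOLLOW(Y) = { $, '*' }
  Y → b: FIRST \ {ε} = { 'b' } — disjoint from FOLLOW(Y)
  Y → /: FIRST \ {ε} = { '/' } — disjoint from FOLLOW(Y)
  Y → * T: FIRST \ {ε} = { '*' } — overlaps FOLLOW(Y) on { '*' }: CONFLICT
  Y → Y *: FIRST \ {ε} = { '*', '/', 'b' } — overlaps FOLLOW(Y) on { '*' }: CONFLICT
  Y → ε: FIRST \ {ε} = { } — this is the only nullable alternative, skip

T has no nullable alternative, so no FIRST/FOLLOW check is needed there.

So the grammar has 2 FIRST/FOLLOW conflicts (marked CONFLICT above).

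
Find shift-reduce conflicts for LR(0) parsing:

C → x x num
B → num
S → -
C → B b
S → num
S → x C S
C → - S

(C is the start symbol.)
No shift-reduce conflicts

Augment with C' → C and build the canonical LR(0) collection (I0 = CLOSURE({[C' → . C]}), then GOTO on every symbol after a dot until no new states appear). It has 15 states:
  I0: { [B → . num], [C → . - S], [C → . B b], [C → . x x num], [C' → . C] }  — shift
  I1: { [C → - . S], [S → . -], [S → . num], [S → . x C S] }  — shift
  I2: { [C → B . b] }  — shift
  I3: { [C' → C .] }  — accept
  I4: { [B → num .] }  — reduce
  I5: { [C → x . x num] }  — shift
  I6: { [C → x x . num] }  — shift
  I7: { [C → x x num .] }  — reduce
  I8: { [C → B b .] }  — reduce
  I9: { [S → - .] }  — reduce
  I10: { [C → - S .] }  — reduce
  I11: { [S → num .] }  — reduce
  I12: { [B → . num], [C → . - S], [C → . B b], [C → . x x num], [S → x . C S] }  — shift
  I13: { [S → . -], [S → . num], [S → . x C S], [S → x C . S] }  — shift
  I14: { [S → x C S .] }  — reduce

No state contains both a complete item and a shift item.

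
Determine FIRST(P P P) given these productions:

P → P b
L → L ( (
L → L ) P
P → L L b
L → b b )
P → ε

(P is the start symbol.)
FIRST sets of the non-terminals involved (from the grammar, by fixed-point iteration):
  FIRST(P) = { 'b', ε }

To compute FIRST(P P P), process the symbols left to right:
Symbol P is a non-terminal. Add FIRST(P) \ {ε} = { 'b' }
P is nullable (ε ∈ FIRST(P)), continue to the next symbol.
Symbol P is a non-terminal. Add FIRST(P) \ {ε} = { 'b' }
P is nullable (ε ∈ FIRST(P)), continue to the next symbol.
Symbol P is a non-terminal. Add FIRST(P) \ {ε} = { 'b' }
P is nullable (ε ∈ FIRST(P)), continue to the next symbol.
All symbols are nullable, so ε is in the result.
FIRST(P P P) = { 'b', ε }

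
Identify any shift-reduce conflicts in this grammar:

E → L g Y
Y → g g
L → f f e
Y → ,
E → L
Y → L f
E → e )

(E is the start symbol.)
Yes — I2: [E → L .] vs [E → L . g Y]

Augment with E' → E and build the canonical LR(0) collection (I0 = CLOSURE({[E' → . E]}), then GOTO on every symbol after a dot until no new states appear). It has 15 states:
  I0: { [E → . L g Y], [E → . L], [E → . e )], [E' → . E], [L → . f f e] }  — shift
  I1: { [E' → E .] }  — accept
  I2: { [E → L . g Y], [E → L .] }  — shift, reduce
  I3: { [E → e . )] }  — shift
  I4: { [L → f . f e] }  — shift
  I5: { [L → f f . e] }  — shift
  I6: { [L → f f e .] }  — reduce
  I7: { [E → e ) .] }  — reduce
  I8: { [E → L g . Y], [L → . f f e], [Y → . ,], [Y → . L f], [Y → . g g] }  — shift
  I9: { [Y → , .] }  — reduce
  I10: { [Y → L . f] }  — shift
  I11: { [E → L g Y .] }  — reduce
  I12: { [Y → g . g] }  — shift
  I13: { [Y → g g .] }  — reduce
  I14: { [Y → L f .] }  — reduce

I2 contains reduce item [E → L .] and shift item [E → L . g Y] — shift-reduce conflict.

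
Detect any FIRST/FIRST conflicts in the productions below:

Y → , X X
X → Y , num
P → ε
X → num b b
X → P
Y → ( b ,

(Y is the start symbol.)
No FIRST/FIRST conflicts.

FIRST sets of the non-terminals at (or reachable through a nullable prefix from) the front of some alternative:
  FIRST(Y) = { '(', ',' }
  FIRST(P) = { ε }

Productions for Y:
  Y → , X X: FIRST = { ',' }
  Y → ( b ,: FIRST = { '(' }
Productions for X:
  X → Y , num: FIRST = { '(', ',' }
  X → num b b: FIRST = { 'num' }
  X → P: FIRST = { ε }
P has only one production, so no FIRST/FIRST conflict is possible there.

All alternatives of each non-terminal have pairwise disjoint FIRST sets.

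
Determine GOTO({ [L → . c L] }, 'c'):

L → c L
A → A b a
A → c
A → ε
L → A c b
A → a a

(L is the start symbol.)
GOTO(I, 'c') = CLOSURE({ [A → αX.β] : [A → α.Xβ] ∈ I, X = 'c' })

Items with dot before 'c', with the dot advanced:
  [L → . c L] → [L → c . L]
Closure of the advanced items:
  [L → c . L] has the dot before L: add [L → . c L], [L → . A c b]
  [L → . A c b] has the dot before A: add [A → . A b a], [A → . c], [A → .], [A → . a a]

GOTO = { [A → . A b a], [A → . a a], [A → . c], [A → .], [L → . A c b], [L → . c L], [L → c . L] }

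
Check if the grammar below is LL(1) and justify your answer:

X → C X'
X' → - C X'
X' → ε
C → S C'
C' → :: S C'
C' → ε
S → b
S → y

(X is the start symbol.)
Yes, the grammar is LL(1).

A grammar is LL(1) if for each non-terminal N with multiple productions, the predict sets of those productions are pairwise disjoint, where PREDICT(N → α) = (FIRST(α) \ {ε}) ∪ (FOLLOW(N) if α ⇒* ε).

Relevant sets:
  FOLLOW(X') = { $ }
  FOLLOW(C') = { $, '-' }

For X':
  PREDICT(X' → '-' C X') = { '-' }
  PREDICT(X' → ε) = { $ }
For C':
  PREDICT(C' → :: S C') = { '::' }
  PREDICT(C' → ε) = { $, '-' }
For S:
  PREDICT(S → b) = { 'b' }
  PREDICT(S → y) = { 'y' }
X, C have a single production, so nothing to check there.

All predict sets are disjoint. The grammar IS LL(1).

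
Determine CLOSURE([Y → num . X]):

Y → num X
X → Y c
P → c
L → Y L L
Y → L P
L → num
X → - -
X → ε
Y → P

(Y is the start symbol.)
{ [L → . Y L L], [L → . num], [P → . c], [X → . - -], [X → . Y c], [X → .], [Y → . L P], [Y → . P], [Y → . num X], [Y → num . X] }

To compute CLOSURE, for each item [A → α.Bβ] where B is a non-terminal, add [B → .γ] for all productions B → γ; repeat for the newly added items until nothing changes.

Start with: [Y → num . X]
  [Y → num . X] has the dot before X: add [X → . Y c], [X → . - -], [X → .]
  [X → . Y c] has the dot before Y: add [Y → . num X], [Y → . L P], [Y → . P]
  [Y → . L P] has the dot before L: add [L → . Y L L], [L → . num]
  [Y → . P] has the dot before P: add [P → . c]
No further items can be added.

CLOSURE = { [L → . Y L L], [L → . num], [P → . c], [X → . - -], [X → . Y c], [X → .], [Y → . L P], [Y → . P], [Y → . num X], [Y → num . X] }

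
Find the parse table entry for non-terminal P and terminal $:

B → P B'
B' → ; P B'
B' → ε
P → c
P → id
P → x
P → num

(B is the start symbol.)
To find M[P, $], we find productions for P where $ is in the predict set (PREDICT(N → α) = (FIRST(α) \ {ε}) ∪ (FOLLOW(N) if α ⇒* ε)).

P → c: PREDICT = { 'c' }
P → id: PREDICT = { 'id' }
P → x: PREDICT = { 'x' }
P → num: PREDICT = { 'num' }

M[P, $] is empty (no production applies)

Answer: Empty (error entry)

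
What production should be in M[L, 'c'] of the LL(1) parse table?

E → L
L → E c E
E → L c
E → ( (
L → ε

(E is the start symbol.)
L → E c E, L → ε

To find M[L, 'c'], we find productions for L where 'c' is in the predict set (PREDICT(N → α) = (FIRST(α) \ {ε}) ∪ (FOLLOW(N) if α ⇒* ε)).

Relevant sets:
  FIRST(E) = { '(', 'c', ε }
  FOLLOW(L) = { $, 'c' }

L → E c E: PREDICT = { '(', 'c' }
  'c' is in predict set, so this production goes in M[L, 'c']
L → ε: PREDICT = { $, 'c' }
  'c' is in predict set, so this production goes in M[L, 'c']

M[L, 'c'] = L → E c E, L → ε  (a multiply-defined cell — the grammar is not LL(1))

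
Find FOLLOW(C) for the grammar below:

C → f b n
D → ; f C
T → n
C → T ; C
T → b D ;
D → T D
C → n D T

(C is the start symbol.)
{ $, ';', 'b', 'n' }

To compute FOLLOW(C), find every occurrence of C on a right-hand side N → α C β: add FIRST(β) \ {ε}, and if β is empty or nullable also add FOLLOW(N). Iterate to a fixed point.

C is the start symbol, so $ ∈ FOLLOW(C).
In D → ; f C: C is at the end, add FOLLOW(D)
In C → T ; C: C is at the end; this adds FOLLOW(C) to itself — nothing new

The FOLLOW sets referred to above (computed the same way, to a fixed point):
  FOLLOW(D) = { ';', 'b', 'n' }

Taking the union: FOLLOW(C) = { $, ';', 'b', 'n' }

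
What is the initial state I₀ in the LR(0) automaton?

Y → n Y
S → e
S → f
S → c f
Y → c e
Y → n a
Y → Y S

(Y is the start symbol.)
First, augment the grammar with Y' → Y
I₀ = CLOSURE({ [Y' → . Y] }):
  [Y' → . Y] has the dot before Y: add [Y → . n Y], [Y → . c e], [Y → . n a], [Y → . Y S]
No further items can be added.

I₀ = { [Y → . Y S], [Y → . c e], [Y → . n Y], [Y → . n a], [Y' → . Y] }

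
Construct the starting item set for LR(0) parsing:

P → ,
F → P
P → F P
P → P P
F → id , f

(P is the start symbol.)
{ [F → . P], [F → . id , f], [P → . ,], [P → . F P], [P → . P P], [P' → . P] }

First, augment the grammar with P' → P
I₀ = CLOSURE({ [P' → . P] }):
  [P' → . P] has the dot before P: add [P → . ,], [P → . F P], [P → . P P]
  [P → . F P] has the dot before F: add [F → . P], [F → . id , f]
No further items can be added.

I₀ = { [F → . P], [F → . id , f], [P → . ,], [P → . F P], [P → . P P], [P' → . P] }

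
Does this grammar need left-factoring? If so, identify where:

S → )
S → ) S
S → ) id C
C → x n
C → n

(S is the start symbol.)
Left-factoring is needed when two productions for the same non-terminal
share a common prefix on the right-hand side.

Productions for S:
  S → )
  S → ) S
  S → ) id C
Productions for C:
  C → x n
  C → n

Found common prefix ')' in productions for S

Answer: Yes, S has productions with common prefix ')'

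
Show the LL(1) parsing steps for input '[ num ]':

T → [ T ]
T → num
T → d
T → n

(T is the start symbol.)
LL(1) parsing maintains a stack (initially the start symbol over $) and the input. At each step: if the stack top is a terminal, match it against the current input token; if it is a non-terminal N, replace it with the RHS of M[N, lookahead] (the unique production whose predict set contains the lookahead).

Stack is shown with the top on the left.

Stack    Input      Action
--------------------------
T $      [ num ] $  output T → [ T ]
[ T ] $  [ num ] $  match '['
T ] $    num ] $    output T → num
num ] $  num ] $    match 'num'
] $      ] $        match ']'
$        $          accept

The string is accepted.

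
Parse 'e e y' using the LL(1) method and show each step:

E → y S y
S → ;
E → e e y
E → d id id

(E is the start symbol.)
LL(1) parsing maintains a stack (initially the start symbol over $) and the input. At each step: if the stack top is a terminal, match it against the current input token; if it is a non-terminal N, replace it with the RHS of M[N, lookahead] (the unique production whose predict set contains the lookahead).

Stack is shown with the top on the left.

Stack    Input    Action
------------------------
E $      e e y $  output E → e e y
e e y $  e e y $  match 'e'
e y $    e y $    match 'e'
y $      y $      match 'y'
$        $        accept

The string is accepted.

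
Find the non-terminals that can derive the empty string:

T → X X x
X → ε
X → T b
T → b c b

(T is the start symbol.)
ε-productions: X → ε
So X is immediately nullable.
No further non-terminal can be added: every production for the remaining non-terminals contains a terminal or a non-nullable non-terminal.
Nullable = { 'X' }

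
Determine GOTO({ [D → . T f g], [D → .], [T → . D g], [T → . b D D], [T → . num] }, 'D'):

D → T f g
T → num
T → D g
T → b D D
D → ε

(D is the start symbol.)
GOTO(I, 'D') = CLOSURE({ [A → αX.β] : [A → α.Xβ] ∈ I, X = 'D' })

Items with dot before 'D', with the dot advanced:
  [T → . D g] → [T → D . g]
Closure adds nothing (no advanced item has the dot before a non-terminal).

GOTO = { [T → D . g] }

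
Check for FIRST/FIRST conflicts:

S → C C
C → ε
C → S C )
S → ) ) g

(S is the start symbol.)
FIRST sets of the non-terminals at (or reachable through a nullable prefix from) the front of some alternative:
  FIRST(C) = { ')', ε }
  FIRST(S) = { ')', ε }

Productions for S:
  S → C C: FIRST = { ')', ε }
  S → ) ) g: FIRST = { ')' }
Productions for C:
  C → ε: FIRST = { ε }
  C → S C ): FIRST = { ')' }

Conflict for S: S → C C and S → ) ) g
  Overlap: { ')' }

Answer: Yes. S → C C / S → ')' ')' g on { ')' }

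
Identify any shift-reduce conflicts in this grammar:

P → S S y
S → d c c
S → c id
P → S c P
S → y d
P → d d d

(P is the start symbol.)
A shift-reduce conflict occurs when an LR(0) state has both:
  - a complete (reduce) item [A → α .] (dot at the end), and
  - a shift item [B → β . c γ] (dot before a terminal).

Augment with P' → P and build the canonical LR(0) collection (I0 = CLOSURE({[P' → . P]}), then GOTO on every symbol after a dot until no new states appear). It has 17 states:
  I0: { [P → . S S y], [P → . S c P], [P → . d d d], [P' → . P], [S → . c id], [S → . d c c], [S → . y d] }  — shift
  I1: { [P' → P .] }  — accept
  I2: { [P → S . S y], [P → S . c P], [S → . c id], [S → . d c c], [S → . y d] }  — shift
  I3: { [S → c . id] }  — shift
  I4: { [P → d . d d], [S → d . c c] }  — shift
  I5: { [S → y . d] }  — shift
  I6: { [S → y d .] }  — reduce
  I7: { [S → d c . c] }  — shift
  I8: { [P → d d . d] }  — shift
  I9: { [P → d d d .] }  — reduce
  I10: { [S → d c c .] }  — reduce
  I11: { [S → c id .] }  — reduce
  I12: { [P → S S . y] }  — shift
  I13: { [P → . S S y], [P → . S c P], [P → . d d d], [P → S c . P], [S → . c id], [S → . d c c], [S → . y d], [S → c . id] }  — shift
  I14: { [S → d . c c] }  — shift
  I15: { [P → S c P .] }  — reduce
  I16: { [P → S S y .] }  — reduce

No state contains both a complete item and a shift item.

Answer: No shift-reduce conflicts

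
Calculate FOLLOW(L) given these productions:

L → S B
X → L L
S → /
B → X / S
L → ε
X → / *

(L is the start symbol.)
To compute FOLLOW(L), find every occurrence of L on a right-hand side N → α L β: add FIRST(β) \ {ε}, and if β is empty or nullable also add FOLLOW(N). Iterate to a fixed point.

L is the start symbol, so $ ∈ FOLLOW(L).
In X → L L: L is followed by L, add FIRST(L) \ {ε} = { '/' }
  L is nullable, so also add FOLLOW(X)
In X → L L: L is at the end, add FOLLOW(X)

The FOLLOW sets referred to above (computed the same way, to a fixed point):
  FOLLOW(X) = { '/' }

Taking the union: FOLLOW(L) = { $, '/' }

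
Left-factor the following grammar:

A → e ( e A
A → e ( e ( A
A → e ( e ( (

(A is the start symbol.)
Left-factoring transforms A → αβ₁ | αβ₂ into A → αA' and A' → β₁ | β₂
(α is the longest common prefix among the alternatives). Repeat until
no nonterminal has two alternatives with a common prefix.

Round 1: A has alternatives sharing prefix 'e ( e'. Introduce A': A → e ( e A'
  Add: A' → A
  Add: A' → ( A
  Add: A' → ( (

Round 2: A' has alternatives sharing prefix '('. Introduce A'': A' → ( A''
  Add: A'' → A
  Add: A'' → (

No remaining common prefixes — done.

Resulting grammar:
A → e ( e A'
A' → A
A' → ( A''
A'' → A
A'' → (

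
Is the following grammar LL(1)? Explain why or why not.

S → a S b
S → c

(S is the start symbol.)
Yes, the grammar is LL(1).

A grammar is LL(1) if for each non-terminal N with multiple productions, the predict sets of those productions are pairwise disjoint, where PREDICT(N → α) = (FIRST(α) \ {ε}) ∪ (FOLLOW(N) if α ⇒* ε).

For S:
  PREDICT(S → a S b) = { 'a' }
  PREDICT(S → c) = { 'c' }

All predict sets are disjoint. The grammar IS LL(1).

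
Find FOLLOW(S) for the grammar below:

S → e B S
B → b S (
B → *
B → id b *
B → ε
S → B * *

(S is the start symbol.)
To compute FOLLOW(S), find every occurrence of S on a right-hand side N → α S β: add FIRST(β) \ {ε}, and if β is empty or nullable also add FOLLOW(N). Iterate to a fixed point.

S is the start symbol, so $ ∈ FOLLOW(S).
In S → e B S: S is at the end; this adds FOLLOW(S) to itself — nothing new
In B → b S (: S is followed by '(', add FIRST('(') \ {ε} = { '(' }

Taking the union: FOLLOW(S) = { $, '(' }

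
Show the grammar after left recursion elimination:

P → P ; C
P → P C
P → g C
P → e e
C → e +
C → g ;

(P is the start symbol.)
P → g C P'
P → e e P'
P' → ; C P'
P' → C P'
P' → ε
C → e +
C → g ;

P is directly left-recursive. The standard transformation for
  A → A α₁ | ... | A α_m | β₁ | ... | β_n
is
  A  → β₁ A' | ... | β_n A'
  A' → α₁ A' | ... | α_m A' | ε

P → g C becomes P → g C P'
P → e e becomes P → e e P'
P → P ; C becomes P' → ; C P'
P → P C becomes P' → C P'
Add P' → ε

Productions for other non-terminals are unchanged:
  C → e +
  C → g ;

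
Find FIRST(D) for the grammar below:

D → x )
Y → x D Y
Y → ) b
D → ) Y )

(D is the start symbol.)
To compute FIRST(D), examine every production with D on the left-hand side, reading each right-hand side left to right until a non-nullable symbol is reached.

From D → x ):
  - x is a terminal: add 'x' and stop
From D → ) Y ):
  - ')' is a terminal: add ')' and stop

Collecting: FIRST(D) = { ')', 'x' }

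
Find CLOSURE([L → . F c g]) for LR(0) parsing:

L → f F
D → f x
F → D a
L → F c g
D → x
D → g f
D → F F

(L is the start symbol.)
To compute CLOSURE, for each item [A → α.Bβ] where B is a non-terminal, add [B → .γ] for all productions B → γ; repeat for the newly added items until nothing changes.

Start with: [L → . F c g]
  [L → . F c g] has the dot before F: add [F → . D a]
  [F → . D a] has the dot before D: add [D → . f x], [D → . x], [D → . g f], [D → . F F]
No further items can be added.

CLOSURE = { [D → . F F], [D → . f x], [D → . g f], [D → . x], [F → . D a], [L → . F c g] }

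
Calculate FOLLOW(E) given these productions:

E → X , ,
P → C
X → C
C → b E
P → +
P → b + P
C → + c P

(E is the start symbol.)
{ $, ',' }

E is the start symbol, so $ ∈ FOLLOW(E).
In C → b E: E is at the end, add FOLLOW(C)

The FOLLOW sets referred to above (computed the same way, to a fixed point):
  FOLLOW(C) = { ',' }

Taking the union: FOLLOW(E) = { $, ',' }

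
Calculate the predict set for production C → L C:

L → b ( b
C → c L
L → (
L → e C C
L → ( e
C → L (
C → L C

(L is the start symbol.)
PREDICT(C → L C) = (FIRST(RHS) \ {ε}) ∪ (FOLLOW(C) if ε ∈ FIRST(RHS), i.e. RHS ⇒* ε)
FIRST(L) = { '(', 'b', 'e' }
FIRST(L C) = { '(', 'b', 'e' }
ε ∉ FIRST(L C), so FOLLOW(C) is not added.
PREDICT(C → L C) = { '(', 'b', 'e' }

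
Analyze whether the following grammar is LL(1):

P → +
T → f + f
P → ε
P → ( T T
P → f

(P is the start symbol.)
Yes, the grammar is LL(1).

Relevant sets:
  FOLLOW(P) = { $ }

For P:
  PREDICT(P → '+') = { '+' }
  PREDICT(P → ε) = { $ }
  PREDICT(P → '(' T T) = { '(' }
  PREDICT(P → f) = { 'f' }
T has a single production, so nothing to check there.

All predict sets are disjoint. The grammar IS LL(1).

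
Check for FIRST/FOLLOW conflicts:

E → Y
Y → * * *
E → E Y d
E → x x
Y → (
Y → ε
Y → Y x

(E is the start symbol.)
A FIRST/FOLLOW conflict occurs when a non-terminal N has a nullable alternative N → β (β ⇒* ε) and another alternative N → α with FIRST(α) ∩ FOLLOW(N) ≠ ∅: on such a lookahead the parser cannot decide between expanding α and letting N vanish via β.

Nullable non-terminals: E, Y.
FIRST sets used below: FIRST(Y) = { '(', '*', 'x', ε }, FIRST(E) = { '(', '*', 'd', 'x', ε }

E: nullable alternative(s) E → Y; FOLLOW(E) = { $, '(', '*', 'd', 'x' }
  E → Y: FIRST \ {ε} = { '(', '*', 'x' } — this is the only nullable alternative, skip
  E → E Y d: FIRST \ {ε} = { '(', '*', 'd', 'x' } — overlaps FOLLOW(E) on { '(', '*', 'd', 'x' }: CONFLICT
  E → x x: FIRST \ {ε} = { 'x' } — overlaps FOLLOW(E) on { 'x' }: CONFLICT

Y: nullable alternative(s) Y → ε; FOLLOW(Y) = { $, '(', '*', 'd', 'x' }
  Y → * * *: FIRST \ {ε} = { '*' } — overlaps FOLLOW(Y) on { '*' }: CONFLICT
  Y → (: FIRST \ {ε} = { '(' } — overlaps FOLLOW(Y) on { '(' }: CONFLICT
  Y → ε: FIRST \ {ε} = { } — this is the only nullable alternative, skip
  Y → Y x: FIRST \ {ε} = { '(', '*', 'x' } — overlaps FOLLOW(Y) on { '(', '*', 'x' }: CONFLICT

So the grammar has 5 FIRST/FOLLOW conflicts (marked CONFLICT above).

Answer: Yes. E → E Y d with FOLLOW(E) on { '(', '*', 'd', 'x' }; E → x x with FOLLOW(E) on { 'x' }; Y → '*' '*' '*' with FOLLOW(Y) on { '*' }; Y → '(' with FOLLOW(Y) on { '(' }; Y → Y x with FOLLOW(Y) on { '(', '*', 'x' }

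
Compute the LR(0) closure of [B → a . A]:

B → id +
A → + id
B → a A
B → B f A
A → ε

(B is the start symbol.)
Start with: [B → a . A]
  [B → a . A] has the dot before A: add [A → . + id], [A → .]
No further items can be added.

CLOSURE = { [A → . + id], [A → .], [B → a . A] }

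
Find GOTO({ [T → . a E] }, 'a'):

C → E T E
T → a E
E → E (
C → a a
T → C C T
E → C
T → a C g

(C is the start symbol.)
GOTO(I, 'a') = CLOSURE({ [A → αX.β] : [A → α.Xβ] ∈ I, X = 'a' })

Items with dot before 'a', with the dot advanced:
  [T → . a E] → [T → a . E]
Closure of the advanced items:
  [T → a . E] has the dot before E: add [E → . E (], [E → . C]
  [E → . C] has the dot before C: add [C → . E T E], [C → . a a]

GOTO = { [C → . E T E], [C → . a a], [E → . C], [E → . E (], [T → a . E] }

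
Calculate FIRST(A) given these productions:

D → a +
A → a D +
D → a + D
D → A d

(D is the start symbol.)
{ 'a' }

From A → a D +:
  - a is a terminal: add 'a' and stop

Collecting: FIRST(A) = { 'a' }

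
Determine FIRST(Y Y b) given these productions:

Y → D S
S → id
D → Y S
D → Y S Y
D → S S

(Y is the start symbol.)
FIRST sets of the non-terminals involved (from the grammar, by fixed-point iteration):
  FIRST(Y) = { 'id' }

To compute FIRST(Y Y b), process the symbols left to right:
Symbol Y is a non-terminal. Add FIRST(Y) \ {ε} = { 'id' }
Y is not nullable (ε ∉ FIRST(Y)), so stop here.
FIRST(Y Y b) = { 'id' }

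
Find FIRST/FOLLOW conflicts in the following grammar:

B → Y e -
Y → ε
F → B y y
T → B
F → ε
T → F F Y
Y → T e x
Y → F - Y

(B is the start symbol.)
Yes. Y → T e x with FOLLOW(Y) on { 'e' }; Y → F '-' Y with FOLLOW(Y) on { 'e' }; F → B y y with FOLLOW(F) on { '-', 'e' }; T → B with FOLLOW(T) on { 'e' }

A FIRST/FOLLOW conflict occurs when a non-terminal N has a nullable alternative N → β (β ⇒* ε) and another alternative N → α with FIRST(α) ∩ FOLLOW(N) ≠ ∅: on such a lookahead the parser cannot decide between expanding α and letting N vanish via β.

Nullable non-terminals: F, T, Y.
FIRST sets used below: FIRST(B) = { '-', 'e' }, FIRST(F) = { '-', 'e', ε }, FIRST(Y) = { '-', 'e', ε }, FIRST(T) = { '-', 'e', ε }

F: nullable alternative(s) F → ε; FOLLOW(F) = { '-', 'e' }
  F → B y y: FIRST \ {ε} = { '-', 'e' } — overlaps FOLLOW(F) on { '-', 'e' }: CONFLICT
  F → ε: FIRST \ {ε} = { } — this is the only nullable alternative, skip

T: nullable alternative(s) T → F F Y; FOLLOW(T) = { 'e' }
  T → B: FIRST \ {ε} = { '-', 'e' } — overlaps FOLLOW(T) on { 'e' }: CONFLICT
  T → F F Y: FIRST \ {ε} = { '-', 'e' } — this is the only nullable alternative, skip

Y: nullable alternative(s) Y → ε; FOLLOW(Y) = { 'e' }
  Y → ε: FIRST \ {ε} = { } — this is the only nullable alternative, skip
  Y → T e x: FIRST \ {ε} = { '-', 'e' } — overlaps FOLLOW(Y) on { 'e' }: CONFLICT
  Y → F - Y: FIRST \ {ε} = { '-', 'e' } — overlaps FOLLOW(Y) on { 'e' }: CONFLICT

B has no nullable alternative, so no FIRST/FOLLOW check is needed there.

So the grammar has 4 FIRST/FOLLOW conflicts (marked CONFLICT above).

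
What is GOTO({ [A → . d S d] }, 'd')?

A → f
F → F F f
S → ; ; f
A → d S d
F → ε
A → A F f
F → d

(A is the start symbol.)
{ [A → d . S d], [S → . ; ; f] }

GOTO(I, 'd') = CLOSURE({ [A → αX.β] : [A → α.Xβ] ∈ I, X = 'd' })

Items with dot before 'd', with the dot advanced:
  [A → . d S d] → [A → d . S d]
Closure of the advanced items:
  [A → d . S d] has the dot before S: add [S → . ; ; f]

GOTO = { [A → d . S d], [S → . ; ; f] }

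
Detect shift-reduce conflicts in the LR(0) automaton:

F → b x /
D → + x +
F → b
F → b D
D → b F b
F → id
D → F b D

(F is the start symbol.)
Yes — I2: [F → b .] vs [D → . + x +]; I7: [F → b .] vs [D → . + x +]; I11: [D → b F b .] vs [D → . + x +]

A shift-reduce conflict occurs when an LR(0) state has both:
  - a complete (reduce) item [A → α .] (dot at the end), and
  - a shift item [B → β . c γ] (dot before a terminal).

Augment with F' → F and build the canonical LR(0) collection (I0 = CLOSURE({[F' → . F]}), then GOTO on every symbol after a dot until no new states appear). It has 16 states:
  I0: { [F → . b D], [F → . b x /], [F → . b], [F → . id], [F' → . F] }  — shift
  I1: { [F' → F .] }  — accept
  I2: { [D → . + x +], [D → . F b D], [D → . b F b], [F → . b D], [F → . b x /], [F → . b], [F → . id], [F → b . D], [F → b . x /], [F → b .] }  — shift, reduce
  I3: { [F → id .] }  — reduce
  I4: { [D → + . x +] }  — shift
  I5: { [F → b D .] }  — reduce
  I6: { [D → F . b D] }  — shift
  I7: { [D → . + x +], [D → . F b D], [D → . b F b], [D → b . F b], [F → . b D], [F → . b x /], [F → . b], [F → . id], [F → b . D], [F → b . x /], [F → b .] }  — shift, reduce
  I8: { [F → b x . /] }  — shift
  I9: { [F → b x / .] }  — reduce
  I10: { [D → F . b D], [D → b F . b] }  — shift
  I11: { [D → . + x +], [D → . F b D], [D → . b F b], [D → F b . D], [D → b F b .], [F → . b D], [F → . b x /], [F → . b], [F → . id] }  — shift, reduce
  I12: { [D → F b D .] }  — reduce
  I13: { [D → . + x +], [D → . F b D], [D → . b F b], [D → F b . D], [F → . b D], [F → . b x /], [F → . b], [F → . id] }  — shift
  I14: { [D → + x . +] }  — shift
  I15: { [D → + x + .] }  — reduce

I2 contains reduce item [F → b .] and shift items [D → . + x +], [D → . b F b], [F → . b], [F → . b D], [F → . b x /], [F → b . x /], [F → . id] — shift-reduce conflict.
I7 contains reduce item [F → b .] and shift items [D → . + x +], [D → . b F b], [F → . b], [F → . b D], [F → . b x /], [F → b . x /], [F → . id] — shift-reduce conflict.
I11 contains reduce item [D → b F b .] and shift items [D → . + x +], [D → . b F b], [F → . b], [F → . b D], [F → . b x /], [F → . id] — shift-reduce conflict.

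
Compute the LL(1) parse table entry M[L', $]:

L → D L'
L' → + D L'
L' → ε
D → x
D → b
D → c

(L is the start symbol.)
L' → ε

To find M[L', $], we find productions for L' where $ is in the predict set (PREDICT(N → α) = (FIRST(α) \ {ε}) ∪ (FOLLOW(N) if α ⇒* ε)).

Relevant sets:
  FOLLOW(L') = { $ }

L' → + D L': PREDICT = { '+' }
L' → ε: PREDICT = { $ }
  $ is in predict set, so this production goes in M[L', $]

M[L', $] = L' → ε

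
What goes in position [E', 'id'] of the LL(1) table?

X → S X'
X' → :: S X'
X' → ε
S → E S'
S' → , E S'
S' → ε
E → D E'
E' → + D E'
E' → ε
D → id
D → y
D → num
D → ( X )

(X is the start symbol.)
To find M[E', 'id'], we find productions for E' where 'id' is in the predict set (PREDICT(N → α) = (FIRST(α) \ {ε}) ∪ (FOLLOW(N) if α ⇒* ε)).

Relevant sets:
  FOLLOW(E') = { $, ')', ',', '::' }

E' → + D E': PREDICT = { '+' }
E' → ε: PREDICT = { $, ')', ',', '::' }

M[E', 'id'] is empty (no production applies)

Answer: Empty (error entry)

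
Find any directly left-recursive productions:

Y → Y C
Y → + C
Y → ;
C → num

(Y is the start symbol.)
Yes, Y is left-recursive

Direct left recursion occurs when N → N α for some non-terminal N (the right-hand side begins with the left-hand side itself).

Y → Y C: LEFT RECURSIVE (starts with Y)
Y → + C: starts with '+'
Y → ;: starts with ';'
C → num: starts with num

The grammar has direct left recursion on: Y.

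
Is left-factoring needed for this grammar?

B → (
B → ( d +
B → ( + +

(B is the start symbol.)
Yes, B has productions with common prefix '('

Left-factoring is needed when two productions for the same non-terminal
share a common prefix on the right-hand side.

Productions for B:
  B → (
  B → ( d +
  B → ( + +

Found common prefix '(' in productions for B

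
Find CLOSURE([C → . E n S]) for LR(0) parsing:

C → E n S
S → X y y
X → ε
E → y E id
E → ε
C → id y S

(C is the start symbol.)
{ [C → . E n S], [E → . y E id], [E → .] }

Start with: [C → . E n S]
  [C → . E n S] has the dot before E: add [E → . y E id], [E → .]
No further items can be added.

CLOSURE = { [C → . E n S], [E → . y E id], [E → .] }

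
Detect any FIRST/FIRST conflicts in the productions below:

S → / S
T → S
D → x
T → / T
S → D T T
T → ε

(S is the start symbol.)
A FIRST/FIRST conflict occurs when two productions N → α and N → β for the same non-terminal have FIRST(α) ∩ FIRST(β) ≠ ∅ (with ε ∈ FIRST of a nullable right-hand side, so two nullable alternatives also conflict).

FIRST sets of the non-terminals at (or reachable through a nullable prefix from) the front of some alternative:
  FIRST(D) = { 'x' }
  FIRST(S) = { '/', 'x' }

Productions for S:
  S → / S: FIRST = { '/' }
  S → D T T: FIRST = { 'x' }
Productions for T:
  T → S: FIRST = { '/', 'x' }
  T → / T: FIRST = { '/' }
  T → ε: FIRST = { ε }
D has only one production, so no FIRST/FIRST conflict is possible there.

Conflict for T: T → S and T → / T
  Overlap: { '/' }

Answer: Yes. T → S / T → '/' T on { '/' }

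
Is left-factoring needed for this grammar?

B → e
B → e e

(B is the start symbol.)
Yes, B has productions with common prefix 'e'

Left-factoring is needed when two productions for the same non-terminal
share a common prefix on the right-hand side.

Productions for B:
  B → e
  B → e e

Found common prefix 'e' in productions for B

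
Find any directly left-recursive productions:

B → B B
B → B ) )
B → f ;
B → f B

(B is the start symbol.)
Yes, B is left-recursive

Direct left recursion occurs when N → N α for some non-terminal N (the right-hand side begins with the left-hand side itself).

B → B B: LEFT RECURSIVE (starts with B)
B → B ) ): LEFT RECURSIVE (starts with B)
B → f ;: starts with f
B → f B: starts with f

The grammar has direct left recursion on: B.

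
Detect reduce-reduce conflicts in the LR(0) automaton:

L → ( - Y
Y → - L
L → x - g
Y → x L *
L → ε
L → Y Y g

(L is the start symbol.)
No reduce-reduce conflicts

A reduce-reduce conflict occurs when an LR(0) state has two complete items [A → α .] and [B → β .] — both call for a reduction, and with no lookahead the parser cannot choose between them.

Augment with L' → L and build the canonical LR(0) collection (I0 = CLOSURE({[L' → . L]}), then GOTO on every symbol after a dot until no new states appear). It has 16 states:
  I0: { [L → . ( - Y], [L → . Y Y g], [L → . x - g], [L → .], [L' → . L], [Y → . - L], [Y → . x L *] }  — shift, reduce
  I1: { [L → ( . - Y] }  — shift
  I2: { [L → . ( - Y], [L → . Y Y g], [L → . x - g], [L → .], [Y → - . L], [Y → . - L], [Y → . x L *] }  — shift, reduce
  I3: { [L' → L .] }  — accept
  I4: { [L → Y . Y g], [Y → . - L], [Y → . x L *] }  — shift
  I5: { [L → . ( - Y], [L → . Y Y g], [L → . x - g], [L → .], [L → x . - g], [Y → . - L], [Y → . x L *], [Y → x . L *] }  — shift, reduce
  I6: { [L → . ( - Y], [L → . Y Y g], [L → . x - g], [L → .], [L → x - . g], [Y → - . L], [Y → . - L], [Y → . x L *] }  — shift, reduce
  I7: { [Y → x L . *] }  — shift
  I8: { [Y → x L * .] }  — reduce
  I9: { [Y → - L .] }  — reduce
  I10: { [L → x - g .] }  — reduce
  I11: { [L → Y Y . g] }  — shift
  I12: { [L → . ( - Y], [L → . Y Y g], [L → . x - g], [L → .], [Y → . - L], [Y → . x L *], [Y → x . L *] }  — shift, reduce
  I13: { [L → Y Y g .] }  — reduce
  I14: { [L → ( - . Y], [Y → . - L], [Y → . x L *] }  — shift
  I15: { [L → ( - Y .] }  — reduce

No state contains more than one complete item.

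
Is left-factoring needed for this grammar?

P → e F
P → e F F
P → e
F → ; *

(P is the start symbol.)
Yes, P has productions with common prefix 'e'

Left-factoring is needed when two productions for the same non-terminal
share a common prefix on the right-hand side.

Productions for P:
  P → e F
  P → e F F
  P → e

Found common prefix 'e' in productions for P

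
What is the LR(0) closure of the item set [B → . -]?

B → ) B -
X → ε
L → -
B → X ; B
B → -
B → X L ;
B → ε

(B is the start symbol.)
To compute CLOSURE, for each item [A → α.Bβ] where B is a non-terminal, add [B → .γ] for all productions B → γ; repeat for the newly added items until nothing changes.

Start with: [B → . -]
The dot precedes the terminal '-', so nothing is added.

CLOSURE = { [B → . -] }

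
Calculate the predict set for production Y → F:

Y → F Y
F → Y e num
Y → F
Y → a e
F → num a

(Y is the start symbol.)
{ 'a', 'num' }

PREDICT(Y → F) = (FIRST(RHS) \ {ε}) ∪ (FOLLOW(Y) if ε ∈ FIRST(RHS), i.e. RHS ⇒* ε)
FIRST(F) = { 'a', 'num' }
FIRST(F) = { 'a', 'num' }
ε ∉ FIRST(F), so FOLLOW(Y) is not added.
PREDICT(Y → F) = { 'a', 'num' }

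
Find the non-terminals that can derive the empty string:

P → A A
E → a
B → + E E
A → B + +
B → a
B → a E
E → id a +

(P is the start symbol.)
None

A non-terminal is nullable if it can derive ε (the empty string): either it has an ε-production, or it has a production whose right-hand side consists entirely of nullable non-terminals.

There are no ε-productions, so no non-terminal can derive ε.
No non-terminals are nullable.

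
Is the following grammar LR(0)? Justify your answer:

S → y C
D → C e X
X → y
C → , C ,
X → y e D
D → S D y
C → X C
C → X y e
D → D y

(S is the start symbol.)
No. Shift-reduce conflict between [X → y .] and [X → y . e D]

A grammar is LR(0) if no state in the canonical LR(0) collection has:
  - both a shift item (dot before a terminal) and a complete item (shift-reduce conflict), or
  - two or more complete items (reduce-reduce conflict; the accept item [S' → S .] counts as a complete item here).

Augment with S' → S and build the canonical LR(0) collection (I0 = CLOSURE({[S' → . S]}), then GOTO on every symbol after a dot until no new states appear). It has 22 states:
  I0: { [S → . y C], [S' → . S] }  — shift
  I1: { [S' → S .] }  — accept
  I2: { [C → . , C ,], [C → . X C], [C → . X y e], [S → y . C], [X → . y e D], [X → . y] }  — shift
  I3: { [C → , . C ,], [C → . , C ,], [C → . X C], [C → . X y e], [X → . y e D], [X → . y] }  — shift
  I4: { [S → y C .] }  — reduce
  I5: { [C → . , C ,], [C → . X C], [C → . X y e], [C → X . C], [C → X . y e], [X → . y e D], [X → . y] }  — shift
  I6: { [X → y . e D], [X → y .] }  — shift, reduce
  I7: { [C → . , C ,], [C → . X C], [C → . X y e], [D → . C e X], [D → . D y], [D → . S D y], [S → . y C], [X → . y e D], [X → . y], [X → y e . D] }  — shift
  I8: { [D → C . e X] }  — shift
  I9: { [D → D . y], [X → y e D .] }  — shift, reduce
  I10: { [C → . , C ,], [C → . X C], [C → . X y e], [D → . C e X], [D → . D y], [D → . S D y], [D → S . D y], [S → . y C], [X → . y e D], [X → . y] }  — shift
  I11: { [C → . , C ,], [C → . X C], [C → . X y e], [S → y . C], [X → . y e D], [X → . y], [X → y . e D], [X → y .] }  — shift, reduce
  I12: { [D → D . y], [D → S D . y] }  — shift
  I13: { [D → D y .], [D → S D y .] }  — 2 reduces
  I14: { [D → D y .] }  — reduce
  I15: { [D → C e . X], [X → . y e D], [X → . y] }  — shift
  I16: { [D → C e X .] }  — reduce
  I17: { [C → X C .] }  — reduce
  I18: { [C → X y . e], [X → y . e D], [X → y .] }  — shift, reduce
  I19: { [C → . , C ,], [C → . X C], [C → . X y e], [C → X y e .], [D → . C e X], [D → . D y], [D → . S D y], [S → . y C], [X → . y e D], [X → . y], [X → y e . D] }  — shift, reduce
  I20: { [C → , C . ,] }  — shift
  I21: { [C → , C , .] }  — reduce

Conflict in state I6:
  Shift-reduce conflict between [X → y .] and [X → y . e D]
So the grammar is NOT LR(0).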